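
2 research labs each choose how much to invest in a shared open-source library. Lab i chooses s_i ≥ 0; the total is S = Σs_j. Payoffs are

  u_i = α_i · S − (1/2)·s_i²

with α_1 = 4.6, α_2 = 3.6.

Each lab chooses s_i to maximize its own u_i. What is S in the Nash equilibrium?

Lab i's FOC: ∂u_i/∂s_i = α_i − s_i = 0, so s_i* = α_i.
NE contributions = (4.6, 3.6); S = 8.2.

8.2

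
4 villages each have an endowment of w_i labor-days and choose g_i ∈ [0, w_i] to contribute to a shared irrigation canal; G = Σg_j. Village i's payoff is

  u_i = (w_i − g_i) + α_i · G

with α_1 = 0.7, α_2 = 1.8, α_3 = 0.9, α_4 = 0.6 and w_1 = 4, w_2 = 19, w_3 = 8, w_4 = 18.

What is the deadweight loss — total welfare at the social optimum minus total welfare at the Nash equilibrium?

90

∂u_i/∂g_i = α_i − 1, so village i contributes w_i if α_i > 1, else 0.
α_i > 1 for i ∈ {2}; NE contributions (0, 19, 0, 0), G = 19.
W^NE = Σw_i − G^NE + (Σα_i)·G^NE = 49 + 3·19 = 106.
Planner: ∂(Σu_j)/∂g_i = Σα_j − 1 = 3 > 0, so everyone contributes w_i; G^SO = 49, W^SO = 49 + 3·49 = 196.
Deadweight loss = 90.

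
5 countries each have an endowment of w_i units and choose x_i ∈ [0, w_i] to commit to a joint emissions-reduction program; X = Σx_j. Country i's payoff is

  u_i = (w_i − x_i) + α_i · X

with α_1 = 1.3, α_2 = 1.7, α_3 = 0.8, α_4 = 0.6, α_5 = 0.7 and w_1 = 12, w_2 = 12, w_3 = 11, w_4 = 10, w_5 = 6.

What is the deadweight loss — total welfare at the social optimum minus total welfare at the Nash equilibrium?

∂u_i/∂x_i = α_i − 1, so country i contributes w_i if α_i > 1, else 0.
α_i > 1 for i ∈ {1, 2}; NE contributions (12, 12, 0, 0, 0), X = 24.
W^NE = Σw_i − X^NE + (Σα_i)·X^NE = 51 + 4.1·24 = 149.4.
Planner: ∂(Σu_j)/∂x_i = Σα_j − 1 = 4.1 > 0, so everyone contributes w_i; X^SO = 51, W^SO = 51 + 4.1·51 = 260.1.
Deadweight loss = 110.7.

110.7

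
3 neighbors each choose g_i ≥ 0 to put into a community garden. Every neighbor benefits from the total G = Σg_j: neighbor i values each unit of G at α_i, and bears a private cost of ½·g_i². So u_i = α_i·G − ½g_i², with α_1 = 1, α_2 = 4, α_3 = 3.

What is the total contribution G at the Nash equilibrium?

Neighbor i's FOC: ∂u_i/∂g_i = α_i − g_i = 0, so g_i* = α_i.
NE contributions = (1, 4, 3); G = 8.

8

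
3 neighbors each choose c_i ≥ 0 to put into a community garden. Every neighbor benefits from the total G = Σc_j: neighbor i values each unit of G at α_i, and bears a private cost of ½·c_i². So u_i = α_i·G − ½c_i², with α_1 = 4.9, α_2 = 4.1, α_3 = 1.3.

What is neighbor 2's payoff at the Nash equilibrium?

Neighbor i's FOC: ∂u_i/∂c_i = α_i − c_i = 0, so c_i* = α_i.
NE contributions = (4.9, 4.1, 1.3); G = 10.3.
u_2 = α_2·G − ½·(c_2)² = 4.1·10.3 − ½·4.1² = 33.825.

33.825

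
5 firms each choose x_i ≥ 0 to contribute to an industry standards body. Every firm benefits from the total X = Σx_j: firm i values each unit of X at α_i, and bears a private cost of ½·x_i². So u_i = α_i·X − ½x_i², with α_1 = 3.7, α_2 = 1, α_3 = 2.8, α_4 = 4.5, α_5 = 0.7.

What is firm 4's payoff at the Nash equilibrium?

47.025

Firm i's FOC: ∂u_i/∂x_i = α_i − x_i = 0, so x_i* = α_i.
NE contributions = (3.7, 1, 2.8, 4.5, 0.7); X = 12.7.
u_4 = α_4·X − ½·(x_4)² = 4.5·12.7 − ½·4.5² = 47.025.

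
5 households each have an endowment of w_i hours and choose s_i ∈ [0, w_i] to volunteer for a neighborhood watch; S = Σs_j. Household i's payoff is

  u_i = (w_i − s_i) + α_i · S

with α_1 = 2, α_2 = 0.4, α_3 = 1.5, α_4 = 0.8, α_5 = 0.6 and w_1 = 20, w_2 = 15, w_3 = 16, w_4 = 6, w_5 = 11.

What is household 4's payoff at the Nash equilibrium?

34.8

∂u_i/∂s_i = α_i − 1, so household i contributes w_i if α_i > 1, else 0.
α_i > 1 for i ∈ {1, 3}; NE contributions (20, 0, 16, 0, 0), S = 36.
u_4 = (6 − 0) + 0.8·36 = 34.8.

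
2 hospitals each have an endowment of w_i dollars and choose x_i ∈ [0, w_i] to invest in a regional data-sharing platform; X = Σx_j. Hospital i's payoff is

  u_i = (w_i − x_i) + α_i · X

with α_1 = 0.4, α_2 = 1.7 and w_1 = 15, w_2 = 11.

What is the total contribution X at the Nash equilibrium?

∂u_i/∂x_i = α_i − 1, so hospital i contributes w_i if α_i > 1, else 0.
α_i > 1 for i ∈ {2}; NE contributions (0, 11), X = 11.

11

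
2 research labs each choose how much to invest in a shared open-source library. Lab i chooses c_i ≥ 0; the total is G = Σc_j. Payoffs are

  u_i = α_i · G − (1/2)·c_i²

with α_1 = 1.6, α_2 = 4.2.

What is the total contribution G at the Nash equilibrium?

Lab i's FOC: ∂u_i/∂c_i = α_i − c_i = 0, so c_i* = α_i.
NE contributions = (1.6, 4.2); G = 5.8.

5.8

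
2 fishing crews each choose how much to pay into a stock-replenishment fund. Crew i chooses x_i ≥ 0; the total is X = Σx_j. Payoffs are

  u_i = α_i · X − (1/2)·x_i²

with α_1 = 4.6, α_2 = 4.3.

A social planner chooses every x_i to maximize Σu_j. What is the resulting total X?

17.8

Planner FOC: ∂(Σu_j)/∂x_i = (Σα_j) − x_i = 0, so x_i^SO = Σα_j = 8.9 for every i; X^SO = 17.8.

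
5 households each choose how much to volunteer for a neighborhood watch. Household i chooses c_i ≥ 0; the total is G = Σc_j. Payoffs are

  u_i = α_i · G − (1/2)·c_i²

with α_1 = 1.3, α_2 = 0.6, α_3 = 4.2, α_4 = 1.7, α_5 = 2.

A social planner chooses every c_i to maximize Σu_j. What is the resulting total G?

Planner FOC: ∂(Σu_j)/∂c_i = (Σα_j) − c_i = 0, so c_i^SO = Σα_j = 9.8 for every i; G^SO = 49.

49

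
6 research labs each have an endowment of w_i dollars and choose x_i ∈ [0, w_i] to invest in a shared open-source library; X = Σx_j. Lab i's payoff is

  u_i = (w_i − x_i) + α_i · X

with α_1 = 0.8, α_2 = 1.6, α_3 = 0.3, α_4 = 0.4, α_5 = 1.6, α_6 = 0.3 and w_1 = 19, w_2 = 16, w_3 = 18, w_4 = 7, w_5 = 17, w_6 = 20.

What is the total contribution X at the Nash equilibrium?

∂u_i/∂x_i = α_i − 1, so lab i contributes w_i if α_i > 1, else 0.
α_i > 1 for i ∈ {2, 5}; NE contributions (0, 16, 0, 0, 17, 0), X = 33.

33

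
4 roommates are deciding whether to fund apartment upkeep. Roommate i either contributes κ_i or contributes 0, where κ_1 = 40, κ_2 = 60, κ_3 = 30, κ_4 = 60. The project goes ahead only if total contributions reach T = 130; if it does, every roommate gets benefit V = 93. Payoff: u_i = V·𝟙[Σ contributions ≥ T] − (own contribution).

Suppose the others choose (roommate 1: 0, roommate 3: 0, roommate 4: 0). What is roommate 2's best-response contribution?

0

Others' total = 0. Even contributing 60 gives 60 < 130: no benefit either way.
Best response: 0.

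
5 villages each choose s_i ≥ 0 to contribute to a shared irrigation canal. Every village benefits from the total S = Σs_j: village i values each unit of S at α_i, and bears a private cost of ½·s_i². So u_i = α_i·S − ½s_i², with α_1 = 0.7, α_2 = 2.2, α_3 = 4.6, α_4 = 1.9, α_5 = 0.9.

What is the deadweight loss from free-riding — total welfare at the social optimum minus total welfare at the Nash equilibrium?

Village i's FOC: ∂u_i/∂s_i = α_i − s_i = 0, so s_i* = α_i.
NE contributions = (0.7, 2.2, 4.6, 1.9, 0.9); S = 10.3.
W^NE = (Σα)·S − ½Σα_i² = 10.3² − ½·30.91 = 90.635.
Planner sets s_i = Σα_j = 10.3 for every i, so S^SO = 5·10.3 = 51.5.
W^SO = (Σα)·S^SO − ½·5·(Σα)² = (5/2)·10.3² = 265.225.
Deadweight loss = W^SO − W^NE = 174.59.

174.59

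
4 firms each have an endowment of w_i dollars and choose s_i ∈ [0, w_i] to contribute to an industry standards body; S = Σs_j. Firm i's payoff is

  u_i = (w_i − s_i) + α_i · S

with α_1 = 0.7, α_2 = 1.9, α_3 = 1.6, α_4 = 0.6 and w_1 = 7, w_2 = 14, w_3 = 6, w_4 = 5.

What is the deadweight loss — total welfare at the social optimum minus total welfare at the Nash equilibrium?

45.6

∂u_i/∂s_i = α_i − 1, so firm i contributes w_i if α_i > 1, else 0.
α_i > 1 for i ∈ {2, 3}; NE contributions (0, 14, 6, 0), S = 20.
W^NE = Σw_i − S^NE + (Σα_i)·S^NE = 32 + 3.8·20 = 108.
Planner: ∂(Σu_j)/∂s_i = Σα_j − 1 = 3.8 > 0, so everyone contributes w_i; S^SO = 32, W^SO = 32 + 3.8·32 = 153.6.
Deadweight loss = 45.6.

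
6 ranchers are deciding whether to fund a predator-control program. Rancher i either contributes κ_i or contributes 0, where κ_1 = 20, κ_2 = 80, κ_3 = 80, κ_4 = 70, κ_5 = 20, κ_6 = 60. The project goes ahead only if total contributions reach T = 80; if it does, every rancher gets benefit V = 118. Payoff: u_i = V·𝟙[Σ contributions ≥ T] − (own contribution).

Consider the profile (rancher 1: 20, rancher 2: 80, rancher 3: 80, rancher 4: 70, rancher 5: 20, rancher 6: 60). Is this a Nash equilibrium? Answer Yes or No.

Total = 330 ≥ 80: provided.
Rancher 1 (pledges 20, payoff 98): dropping to 0 → total 310, payoff 118. Profitable deviation.

No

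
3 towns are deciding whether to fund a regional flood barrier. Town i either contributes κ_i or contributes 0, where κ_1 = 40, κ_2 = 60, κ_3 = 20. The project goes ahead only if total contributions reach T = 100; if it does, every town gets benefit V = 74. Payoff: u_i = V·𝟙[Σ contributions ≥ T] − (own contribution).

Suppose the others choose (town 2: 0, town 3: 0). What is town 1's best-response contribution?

Others' total = 0. Even contributing 40 gives 40 < 100: no benefit either way.
Best response: 0.

0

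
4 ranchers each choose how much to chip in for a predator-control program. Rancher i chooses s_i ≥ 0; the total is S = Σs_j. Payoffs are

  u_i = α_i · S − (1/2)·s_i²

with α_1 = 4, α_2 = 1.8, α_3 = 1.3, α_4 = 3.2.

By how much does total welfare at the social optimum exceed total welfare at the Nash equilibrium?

121.675

Rancher i's FOC: ∂u_i/∂s_i = α_i − s_i = 0, so s_i* = α_i.
NE contributions = (4, 1.8, 1.3, 3.2); S = 10.3.
W^NE = (Σα)·S − ½Σα_i² = 10.3² − ½·31.17 = 90.505.
Planner sets s_i = Σα_j = 10.3 for every i, so S^SO = 4·10.3 = 41.2.
W^SO = (Σα)·S^SO − ½·4·(Σα)² = (4/2)·10.3² = 212.18.
Deadweight loss = W^SO − W^NE = 121.675.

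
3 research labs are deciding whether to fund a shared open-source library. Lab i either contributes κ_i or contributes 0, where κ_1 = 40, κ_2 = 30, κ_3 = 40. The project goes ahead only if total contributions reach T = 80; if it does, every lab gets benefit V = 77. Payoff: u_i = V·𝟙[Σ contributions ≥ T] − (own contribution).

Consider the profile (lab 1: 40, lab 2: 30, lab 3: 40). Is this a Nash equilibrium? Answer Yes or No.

No

Total = 110 ≥ 80: provided.
Lab 1 (pledges 40, payoff 37): dropping to 0 → total 70, payoff 0. No gain.
Lab 2 (pledges 30, payoff 47): dropping to 0 → total 80, payoff 77. Profitable deviation.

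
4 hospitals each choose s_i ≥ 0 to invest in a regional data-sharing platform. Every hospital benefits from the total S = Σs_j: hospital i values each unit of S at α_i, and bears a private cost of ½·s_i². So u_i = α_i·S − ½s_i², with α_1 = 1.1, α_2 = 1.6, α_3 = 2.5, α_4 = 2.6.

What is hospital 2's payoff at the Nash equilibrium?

Hospital i's FOC: ∂u_i/∂s_i = α_i − s_i = 0, so s_i* = α_i.
NE contributions = (1.1, 1.6, 2.5, 2.6); S = 7.8.
u_2 = α_2·S − ½·(s_2)² = 1.6·7.8 − ½·1.6² = 11.2.

11.2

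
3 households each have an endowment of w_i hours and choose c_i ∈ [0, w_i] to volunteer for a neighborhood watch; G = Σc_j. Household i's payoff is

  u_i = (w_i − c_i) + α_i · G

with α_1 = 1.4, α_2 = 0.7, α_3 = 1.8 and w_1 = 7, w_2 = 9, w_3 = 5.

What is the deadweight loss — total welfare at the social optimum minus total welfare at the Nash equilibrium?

26.1

∂u_i/∂c_i = α_i − 1, so household i contributes w_i if α_i > 1, else 0.
α_i > 1 for i ∈ {1, 3}; NE contributions (7, 0, 5), G = 12.
W^NE = Σw_i − G^NE + (Σα_i)·G^NE = 21 + 2.9·12 = 55.8.
Planner: ∂(Σu_j)/∂c_i = Σα_j − 1 = 2.9 > 0, so everyone contributes w_i; G^SO = 21, W^SO = 21 + 2.9·21 = 81.9.
Deadweight loss = 26.1.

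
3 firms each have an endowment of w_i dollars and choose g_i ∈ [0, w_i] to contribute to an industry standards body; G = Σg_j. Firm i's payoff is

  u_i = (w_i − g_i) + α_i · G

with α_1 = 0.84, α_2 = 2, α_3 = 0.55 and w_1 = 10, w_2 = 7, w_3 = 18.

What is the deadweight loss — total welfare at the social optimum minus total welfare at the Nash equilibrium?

∂u_i/∂g_i = α_i − 1, so firm i contributes w_i if α_i > 1, else 0.
α_i > 1 for i ∈ {2}; NE contributions (0, 7, 0), G = 7.
W^NE = Σw_i − G^NE + (Σα_i)·G^NE = 35 + 2.39·7 = 51.73.
Planner: ∂(Σu_j)/∂g_i = Σα_j − 1 = 2.39 > 0, so everyone contributes w_i; G^SO = 35, W^SO = 35 + 2.39·35 = 118.65.
Deadweight loss = 66.92.

66.92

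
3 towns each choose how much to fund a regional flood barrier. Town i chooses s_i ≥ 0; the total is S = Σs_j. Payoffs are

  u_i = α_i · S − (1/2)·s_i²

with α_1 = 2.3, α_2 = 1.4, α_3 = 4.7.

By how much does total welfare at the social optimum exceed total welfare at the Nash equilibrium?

Town i's FOC: ∂u_i/∂s_i = α_i − s_i = 0, so s_i* = α_i.
NE contributions = (2.3, 1.4, 4.7); S = 8.4.
W^NE = (Σα)·S − ½Σα_i² = 8.4² − ½·29.34 = 55.89.
Planner sets s_i = Σα_j = 8.4 for every i, so S^SO = 3·8.4 = 25.2.
W^SO = (Σα)·S^SO − ½·3·(Σα)² = (3/2)·8.4² = 105.84.
Deadweight loss = W^SO − W^NE = 49.95.

49.95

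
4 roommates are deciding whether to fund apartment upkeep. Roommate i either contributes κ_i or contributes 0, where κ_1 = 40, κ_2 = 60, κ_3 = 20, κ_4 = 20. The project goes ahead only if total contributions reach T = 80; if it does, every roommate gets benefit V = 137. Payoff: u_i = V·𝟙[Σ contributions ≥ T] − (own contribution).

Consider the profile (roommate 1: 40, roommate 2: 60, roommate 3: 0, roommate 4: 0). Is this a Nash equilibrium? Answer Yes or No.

Yes

Total = 100 ≥ 80: provided.
Roommate 1 (pledges 40, payoff 97): dropping to 0 → total 60, payoff 0. No gain.
Roommate 2 (pledges 60, payoff 77): dropping to 0 → total 40, payoff 0. No gain.
Roommate 3 (pledges 0, payoff 137): pledging 20 → total 120, payoff 117. No gain.
Roommate 4 (pledges 0, payoff 137): pledging 20 → total 120, payoff 117. No gain.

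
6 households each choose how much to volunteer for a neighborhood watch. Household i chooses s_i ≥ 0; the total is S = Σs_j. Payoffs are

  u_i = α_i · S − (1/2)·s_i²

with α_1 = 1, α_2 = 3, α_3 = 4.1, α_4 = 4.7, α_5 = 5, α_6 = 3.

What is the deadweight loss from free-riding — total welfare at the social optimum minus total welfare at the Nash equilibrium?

Household i's FOC: ∂u_i/∂s_i = α_i − s_i = 0, so s_i* = α_i.
NE contributions = (1, 3, 4.1, 4.7, 5, 3); S = 20.8.
W^NE = (Σα)·S − ½Σα_i² = 20.8² − ½·82.9 = 391.19.
Planner sets s_i = Σα_j = 20.8 for every i, so S^SO = 6·20.8 = 124.8.
W^SO = (Σα)·S^SO − ½·6·(Σα)² = (6/2)·20.8² = 1297.92.
Deadweight loss = W^SO − W^NE = 906.73.

906.73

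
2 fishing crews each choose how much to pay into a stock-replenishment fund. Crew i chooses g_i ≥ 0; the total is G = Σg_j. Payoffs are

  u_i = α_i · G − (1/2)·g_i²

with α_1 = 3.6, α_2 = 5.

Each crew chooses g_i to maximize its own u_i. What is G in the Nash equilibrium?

8.6

Crew i's FOC: ∂u_i/∂g_i = α_i − g_i = 0, so g_i* = α_i.
NE contributions = (3.6, 5); G = 8.6.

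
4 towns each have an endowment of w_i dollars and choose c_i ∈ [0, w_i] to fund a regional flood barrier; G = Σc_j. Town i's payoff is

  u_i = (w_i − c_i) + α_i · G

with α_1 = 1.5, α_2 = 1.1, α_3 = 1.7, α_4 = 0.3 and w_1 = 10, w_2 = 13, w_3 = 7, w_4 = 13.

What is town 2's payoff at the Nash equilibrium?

33

∂u_i/∂c_i = α_i − 1, so town i contributes w_i if α_i > 1, else 0.
α_i > 1 for i ∈ {1, 2, 3}; NE contributions (10, 13, 7, 0), G = 30.
u_2 = (13 − 13) + 1.1·30 = 33.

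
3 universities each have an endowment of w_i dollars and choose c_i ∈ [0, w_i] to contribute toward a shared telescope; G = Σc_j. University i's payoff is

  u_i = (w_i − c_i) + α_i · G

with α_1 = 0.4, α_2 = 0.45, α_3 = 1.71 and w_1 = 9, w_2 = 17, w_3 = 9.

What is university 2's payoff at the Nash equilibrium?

21.05

∂u_i/∂c_i = α_i − 1, so university i contributes w_i if α_i > 1, else 0.
α_i > 1 for i ∈ {3}; NE contributions (0, 0, 9), G = 9.
u_2 = (17 − 0) + 0.45·9 = 21.05.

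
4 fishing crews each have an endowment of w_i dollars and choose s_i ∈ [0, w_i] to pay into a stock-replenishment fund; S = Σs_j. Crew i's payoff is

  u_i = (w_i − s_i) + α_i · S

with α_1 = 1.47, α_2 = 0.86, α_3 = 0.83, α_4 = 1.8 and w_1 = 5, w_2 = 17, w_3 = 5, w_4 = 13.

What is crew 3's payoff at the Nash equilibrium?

19.94

∂u_i/∂s_i = α_i − 1, so crew i contributes w_i if α_i > 1, else 0.
α_i > 1 for i ∈ {1, 4}; NE contributions (5, 0, 0, 13), S = 18.
u_3 = (5 − 0) + 0.83·18 = 19.94.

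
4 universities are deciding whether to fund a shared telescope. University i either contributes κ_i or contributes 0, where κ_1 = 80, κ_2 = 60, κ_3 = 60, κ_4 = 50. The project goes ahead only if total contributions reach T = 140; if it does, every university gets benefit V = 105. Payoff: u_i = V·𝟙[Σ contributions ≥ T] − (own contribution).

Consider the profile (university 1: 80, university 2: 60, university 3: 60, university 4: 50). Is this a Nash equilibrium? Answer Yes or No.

No

Total = 250 ≥ 140: provided.
University 1 (pledges 80, payoff 25): dropping to 0 → total 170, payoff 105. Profitable deviation.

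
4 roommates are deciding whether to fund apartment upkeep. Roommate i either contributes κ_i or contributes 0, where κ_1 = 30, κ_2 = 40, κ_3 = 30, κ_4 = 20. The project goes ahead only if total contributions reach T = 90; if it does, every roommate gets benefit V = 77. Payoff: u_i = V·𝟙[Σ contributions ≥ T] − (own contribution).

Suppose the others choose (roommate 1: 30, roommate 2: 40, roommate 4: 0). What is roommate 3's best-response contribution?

Others' total = 70. Contributing 30 brings total to 100 ≥ 90: gain V − κ_3 = 47.
Best response: 30.

30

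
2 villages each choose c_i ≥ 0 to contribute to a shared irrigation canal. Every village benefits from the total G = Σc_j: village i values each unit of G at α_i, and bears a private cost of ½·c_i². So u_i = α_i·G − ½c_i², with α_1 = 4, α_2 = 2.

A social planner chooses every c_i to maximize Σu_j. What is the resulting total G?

12

Planner FOC: ∂(Σu_j)/∂c_i = (Σα_j) − c_i = 0, so c_i^SO = Σα_j = 6 for every i; G^SO = 12.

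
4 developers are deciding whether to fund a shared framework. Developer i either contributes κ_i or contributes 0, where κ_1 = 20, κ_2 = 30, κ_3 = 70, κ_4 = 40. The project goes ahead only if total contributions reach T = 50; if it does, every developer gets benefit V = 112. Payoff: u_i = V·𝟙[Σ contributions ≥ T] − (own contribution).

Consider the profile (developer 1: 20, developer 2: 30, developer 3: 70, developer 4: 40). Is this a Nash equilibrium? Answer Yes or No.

No

Total = 160 ≥ 50: provided.
Developer 1 (pledges 20, payoff 92): dropping to 0 → total 140, payoff 112. Profitable deviation.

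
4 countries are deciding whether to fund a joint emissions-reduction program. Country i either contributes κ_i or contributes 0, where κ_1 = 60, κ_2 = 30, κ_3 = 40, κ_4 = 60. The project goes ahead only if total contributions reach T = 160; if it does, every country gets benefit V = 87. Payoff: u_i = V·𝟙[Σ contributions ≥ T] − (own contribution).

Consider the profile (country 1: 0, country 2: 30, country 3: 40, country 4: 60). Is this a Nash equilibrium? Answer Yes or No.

No

Total = 130 < 160: not provided.
Country 1 (pledges 0, payoff 0): pledging 60 → total 190, payoff 27. Profitable deviation.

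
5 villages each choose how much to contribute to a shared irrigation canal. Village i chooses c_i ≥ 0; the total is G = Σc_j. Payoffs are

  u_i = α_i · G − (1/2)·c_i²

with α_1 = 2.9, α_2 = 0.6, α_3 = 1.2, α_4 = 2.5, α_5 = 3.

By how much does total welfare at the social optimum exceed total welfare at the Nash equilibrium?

Village i's FOC: ∂u_i/∂c_i = α_i − c_i = 0, so c_i* = α_i.
NE contributions = (2.9, 0.6, 1.2, 2.5, 3); G = 10.2.
W^NE = (Σα)·G − ½Σα_i² = 10.2² − ½·25.46 = 91.31.
Planner sets c_i = Σα_j = 10.2 for every i, so G^SO = 5·10.2 = 51.
W^SO = (Σα)·G^SO − ½·5·(Σα)² = (5/2)·10.2² = 260.1.
Deadweight loss = W^SO − W^NE = 168.79.

168.79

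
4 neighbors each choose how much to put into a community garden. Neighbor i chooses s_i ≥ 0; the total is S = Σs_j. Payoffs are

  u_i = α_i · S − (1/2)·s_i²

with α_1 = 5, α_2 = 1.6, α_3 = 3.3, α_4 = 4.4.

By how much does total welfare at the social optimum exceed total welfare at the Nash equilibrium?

Neighbor i's FOC: ∂u_i/∂s_i = α_i − s_i = 0, so s_i* = α_i.
NE contributions = (5, 1.6, 3.3, 4.4); S = 14.3.
W^NE = (Σα)·S − ½Σα_i² = 14.3² − ½·57.81 = 175.585.
Planner sets s_i = Σα_j = 14.3 for every i, so S^SO = 4·14.3 = 57.2.
W^SO = (Σα)·S^SO − ½·4·(Σα)² = (4/2)·14.3² = 408.98.
Deadweight loss = W^SO − W^NE = 233.395.

233.395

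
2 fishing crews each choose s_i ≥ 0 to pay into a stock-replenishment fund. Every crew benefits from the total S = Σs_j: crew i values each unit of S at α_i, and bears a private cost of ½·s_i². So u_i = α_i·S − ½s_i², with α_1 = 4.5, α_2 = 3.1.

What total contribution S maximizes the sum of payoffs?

15.2

Planner FOC: ∂(Σu_j)/∂s_i = (Σα_j) − s_i = 0, so s_i^SO = Σα_j = 7.6 for every i; S^SO = 15.2.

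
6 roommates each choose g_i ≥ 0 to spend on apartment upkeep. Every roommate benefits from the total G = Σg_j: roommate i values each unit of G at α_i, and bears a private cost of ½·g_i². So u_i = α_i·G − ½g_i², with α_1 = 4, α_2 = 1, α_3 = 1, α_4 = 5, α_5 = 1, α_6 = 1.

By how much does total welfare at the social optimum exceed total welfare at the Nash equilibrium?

360.5

Roommate i's FOC: ∂u_i/∂g_i = α_i − g_i = 0, so g_i* = α_i.
NE contributions = (4, 1, 1, 5, 1, 1); G = 13.
W^NE = (Σα)·G − ½Σα_i² = 13² − ½·45 = 146.5.
Planner sets g_i = Σα_j = 13 for every i, so G^SO = 6·13 = 78.
W^SO = (Σα)·G^SO − ½·6·(Σα)² = (6/2)·13² = 507.
Deadweight loss = W^SO − W^NE = 360.5.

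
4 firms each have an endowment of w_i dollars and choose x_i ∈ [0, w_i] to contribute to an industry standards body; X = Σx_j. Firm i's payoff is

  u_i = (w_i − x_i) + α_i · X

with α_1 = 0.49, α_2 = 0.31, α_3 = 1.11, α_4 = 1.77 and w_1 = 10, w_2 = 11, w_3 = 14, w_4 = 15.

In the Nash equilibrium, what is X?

∂u_i/∂x_i = α_i − 1, so firm i contributes w_i if α_i > 1, else 0.
α_i > 1 for i ∈ {3, 4}; NE contributions (0, 0, 14, 15), X = 29.

29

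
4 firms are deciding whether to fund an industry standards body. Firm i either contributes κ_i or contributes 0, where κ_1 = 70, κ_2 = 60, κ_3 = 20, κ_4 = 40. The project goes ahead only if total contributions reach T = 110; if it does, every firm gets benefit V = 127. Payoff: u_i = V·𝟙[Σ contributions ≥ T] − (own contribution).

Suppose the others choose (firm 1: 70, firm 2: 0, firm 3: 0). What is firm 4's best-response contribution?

Others' total = 70. Contributing 40 brings total to 110 ≥ 110: gain V − κ_4 = 87.
Best response: 40.

40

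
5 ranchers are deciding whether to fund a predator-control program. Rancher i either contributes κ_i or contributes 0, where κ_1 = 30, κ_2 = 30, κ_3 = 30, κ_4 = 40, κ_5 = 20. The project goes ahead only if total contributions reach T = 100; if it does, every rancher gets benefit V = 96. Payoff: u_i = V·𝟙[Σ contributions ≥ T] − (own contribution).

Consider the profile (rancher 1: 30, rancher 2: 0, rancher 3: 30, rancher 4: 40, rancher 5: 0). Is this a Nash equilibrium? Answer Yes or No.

Yes

Total = 100 ≥ 100: provided.
Rancher 1 (pledges 30, payoff 66): dropping to 0 → total 70, payoff 0. No gain.
Rancher 2 (pledges 0, payoff 96): pledging 30 → total 130, payoff 66. No gain.
Rancher 3 (pledges 30, payoff 66): dropping to 0 → total 70, payoff 0. No gain.
Rancher 4 (pledges 40, payoff 56): dropping to 0 → total 60, payoff 0. No gain.
Rancher 5 (pledges 0, payoff 96): pledging 20 → total 120, payoff 76. No gain.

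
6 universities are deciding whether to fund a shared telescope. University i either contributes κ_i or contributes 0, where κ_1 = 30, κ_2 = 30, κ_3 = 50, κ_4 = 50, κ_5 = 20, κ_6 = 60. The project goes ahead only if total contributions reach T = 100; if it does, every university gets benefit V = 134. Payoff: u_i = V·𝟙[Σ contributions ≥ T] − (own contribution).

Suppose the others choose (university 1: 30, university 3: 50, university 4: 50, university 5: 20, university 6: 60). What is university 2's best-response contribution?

0

Others' total = 210 ≥ 100; contributing adds cost 30 for no extra benefit.
Best response: 0.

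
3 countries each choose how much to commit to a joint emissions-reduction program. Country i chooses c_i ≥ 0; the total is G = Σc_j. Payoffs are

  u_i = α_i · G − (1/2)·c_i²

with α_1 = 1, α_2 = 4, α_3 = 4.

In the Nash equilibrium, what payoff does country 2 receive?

Country i's FOC: ∂u_i/∂c_i = α_i − c_i = 0, so c_i* = α_i.
NE contributions = (1, 4, 4); G = 9.
u_2 = α_2·G − ½·(c_2)² = 4·9 − ½·4² = 28.

28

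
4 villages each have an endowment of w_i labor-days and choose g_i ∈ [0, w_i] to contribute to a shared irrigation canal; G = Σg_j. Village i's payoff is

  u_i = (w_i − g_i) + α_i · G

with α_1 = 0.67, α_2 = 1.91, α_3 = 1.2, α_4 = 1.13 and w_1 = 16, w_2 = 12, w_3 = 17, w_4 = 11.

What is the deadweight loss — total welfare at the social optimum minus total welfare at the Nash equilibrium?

∂u_i/∂g_i = α_i − 1, so village i contributes w_i if α_i > 1, else 0.
α_i > 1 for i ∈ {2, 3, 4}; NE contributions (0, 12, 17, 11), G = 40.
W^NE = Σw_i − G^NE + (Σα_i)·G^NE = 56 + 3.91·40 = 212.4.
Planner: ∂(Σu_j)/∂g_i = Σα_j − 1 = 3.91 > 0, so everyone contributes w_i; G^SO = 56, W^SO = 56 + 3.91·56 = 274.96.
Deadweight loss = 62.56.

62.56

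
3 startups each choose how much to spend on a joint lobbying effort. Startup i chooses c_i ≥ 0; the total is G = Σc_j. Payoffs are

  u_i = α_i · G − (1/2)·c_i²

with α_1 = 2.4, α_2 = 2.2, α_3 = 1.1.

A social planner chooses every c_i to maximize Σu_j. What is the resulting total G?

Planner FOC: ∂(Σu_j)/∂c_i = (Σα_j) − c_i = 0, so c_i^SO = Σα_j = 5.7 for every i; G^SO = 17.1.

17.1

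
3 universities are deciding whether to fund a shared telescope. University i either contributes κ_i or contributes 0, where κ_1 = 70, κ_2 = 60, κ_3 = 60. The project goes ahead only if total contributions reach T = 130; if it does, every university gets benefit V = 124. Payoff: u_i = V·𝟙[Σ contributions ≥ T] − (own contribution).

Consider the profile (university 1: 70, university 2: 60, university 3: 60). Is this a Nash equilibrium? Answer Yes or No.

Total = 190 ≥ 130: provided.
University 1 (pledges 70, payoff 54): dropping to 0 → total 120, payoff 0. No gain.
University 2 (pledges 60, payoff 64): dropping to 0 → total 130, payoff 124. Profitable deviation.

No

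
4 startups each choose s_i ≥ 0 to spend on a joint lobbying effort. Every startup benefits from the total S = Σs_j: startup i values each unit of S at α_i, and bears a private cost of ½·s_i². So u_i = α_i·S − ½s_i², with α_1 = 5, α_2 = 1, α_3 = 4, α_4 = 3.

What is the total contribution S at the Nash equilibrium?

13

Startup i's FOC: ∂u_i/∂s_i = α_i − s_i = 0, so s_i* = α_i.
NE contributions = (5, 1, 4, 3); S = 13.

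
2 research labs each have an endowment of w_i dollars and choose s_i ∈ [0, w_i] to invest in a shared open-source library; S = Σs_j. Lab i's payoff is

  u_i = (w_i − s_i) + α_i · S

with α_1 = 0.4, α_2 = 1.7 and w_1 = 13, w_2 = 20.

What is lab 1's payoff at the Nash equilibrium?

∂u_i/∂s_i = α_i − 1, so lab i contributes w_i if α_i > 1, else 0.
α_i > 1 for i ∈ {2}; NE contributions (0, 20), S = 20.
u_1 = (13 − 0) + 0.4·20 = 21.

21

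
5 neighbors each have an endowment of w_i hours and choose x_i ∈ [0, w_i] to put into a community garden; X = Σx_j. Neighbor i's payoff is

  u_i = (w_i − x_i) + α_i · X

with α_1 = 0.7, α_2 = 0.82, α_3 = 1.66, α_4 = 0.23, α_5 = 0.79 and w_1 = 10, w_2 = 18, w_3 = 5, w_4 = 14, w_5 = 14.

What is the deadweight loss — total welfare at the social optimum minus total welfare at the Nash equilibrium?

179.2

∂u_i/∂x_i = α_i − 1, so neighbor i contributes w_i if α_i > 1, else 0.
α_i > 1 for i ∈ {3}; NE contributions (0, 0, 5, 0, 0), X = 5.
W^NE = Σw_i − X^NE + (Σα_i)·X^NE = 61 + 3.2·5 = 77.
Planner: ∂(Σu_j)/∂x_i = Σα_j − 1 = 3.2 > 0, so everyone contributes w_i; X^SO = 61, W^SO = 61 + 3.2·61 = 256.2.
Deadweight loss = 179.2.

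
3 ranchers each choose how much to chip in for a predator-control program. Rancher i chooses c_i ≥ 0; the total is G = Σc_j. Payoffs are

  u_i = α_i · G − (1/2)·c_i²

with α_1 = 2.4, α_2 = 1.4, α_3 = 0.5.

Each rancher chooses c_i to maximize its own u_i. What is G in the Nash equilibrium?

Rancher i's FOC: ∂u_i/∂c_i = α_i − c_i = 0, so c_i* = α_i.
NE contributions = (2.4, 1.4, 0.5); G = 4.3.

4.3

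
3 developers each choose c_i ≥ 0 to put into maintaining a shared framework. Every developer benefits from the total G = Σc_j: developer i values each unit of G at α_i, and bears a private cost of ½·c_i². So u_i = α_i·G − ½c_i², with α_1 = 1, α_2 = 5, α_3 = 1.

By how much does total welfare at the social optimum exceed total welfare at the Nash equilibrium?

Developer i's FOC: ∂u_i/∂c_i = α_i − c_i = 0, so c_i* = α_i.
NE contributions = (1, 5, 1); G = 7.
W^NE = (Σα)·G − ½Σα_i² = 7² − ½·27 = 35.5.
Planner sets c_i = Σα_j = 7 for every i, so G^SO = 3·7 = 21.
W^SO = (Σα)·G^SO − ½·3·(Σα)² = (3/2)·7² = 73.5.
Deadweight loss = W^SO − W^NE = 38.

38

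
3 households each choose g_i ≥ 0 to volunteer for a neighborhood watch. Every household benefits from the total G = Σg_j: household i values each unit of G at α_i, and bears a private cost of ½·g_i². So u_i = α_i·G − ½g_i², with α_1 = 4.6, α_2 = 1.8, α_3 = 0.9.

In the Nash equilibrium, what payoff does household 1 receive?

23

Household i's FOC: ∂u_i/∂g_i = α_i − g_i = 0, so g_i* = α_i.
NE contributions = (4.6, 1.8, 0.9); G = 7.3.
u_1 = α_1·G − ½·(g_1)² = 4.6·7.3 − ½·4.6² = 23.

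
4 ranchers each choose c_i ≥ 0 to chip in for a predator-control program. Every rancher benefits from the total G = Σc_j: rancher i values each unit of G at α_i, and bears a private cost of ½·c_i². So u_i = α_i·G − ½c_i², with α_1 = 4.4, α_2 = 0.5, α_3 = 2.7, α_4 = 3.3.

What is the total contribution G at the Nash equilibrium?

10.9

Rancher i's FOC: ∂u_i/∂c_i = α_i − c_i = 0, so c_i* = α_i.
NE contributions = (4.4, 0.5, 2.7, 3.3); G = 10.9.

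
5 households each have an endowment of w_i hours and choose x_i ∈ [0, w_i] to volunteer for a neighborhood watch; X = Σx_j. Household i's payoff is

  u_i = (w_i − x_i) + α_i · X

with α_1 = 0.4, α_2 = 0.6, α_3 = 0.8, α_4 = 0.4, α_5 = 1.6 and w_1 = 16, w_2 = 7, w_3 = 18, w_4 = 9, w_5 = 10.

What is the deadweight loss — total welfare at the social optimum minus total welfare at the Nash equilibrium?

∂u_i/∂x_i = α_i − 1, so household i contributes w_i if α_i > 1, else 0.
α_i > 1 for i ∈ {5}; NE contributions (0, 0, 0, 0, 10), X = 10.
W^NE = Σw_i − X^NE + (Σα_i)·X^NE = 60 + 2.8·10 = 88.
Planner: ∂(Σu_j)/∂x_i = Σα_j − 1 = 2.8 > 0, so everyone contributes w_i; X^SO = 60, W^SO = 60 + 2.8·60 = 228.
Deadweight loss = 140.

140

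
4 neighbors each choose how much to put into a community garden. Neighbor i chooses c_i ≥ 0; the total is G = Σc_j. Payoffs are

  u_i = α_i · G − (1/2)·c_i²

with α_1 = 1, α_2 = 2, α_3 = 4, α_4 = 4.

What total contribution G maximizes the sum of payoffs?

Planner FOC: ∂(Σu_j)/∂c_i = (Σα_j) − c_i = 0, so c_i^SO = Σα_j = 11 for every i; G^SO = 44.

44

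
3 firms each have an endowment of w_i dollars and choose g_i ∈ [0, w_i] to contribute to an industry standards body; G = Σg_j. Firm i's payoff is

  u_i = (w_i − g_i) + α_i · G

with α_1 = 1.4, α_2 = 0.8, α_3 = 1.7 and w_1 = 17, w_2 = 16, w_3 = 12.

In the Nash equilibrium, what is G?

∂u_i/∂g_i = α_i − 1, so firm i contributes w_i if α_i > 1, else 0.
α_i > 1 for i ∈ {1, 3}; NE contributions (17, 0, 12), G = 29.

29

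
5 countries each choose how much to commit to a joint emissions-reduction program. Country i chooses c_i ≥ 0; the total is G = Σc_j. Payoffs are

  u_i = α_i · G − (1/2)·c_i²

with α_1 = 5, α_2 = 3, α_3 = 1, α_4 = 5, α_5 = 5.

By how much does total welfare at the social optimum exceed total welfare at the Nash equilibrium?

Country i's FOC: ∂u_i/∂c_i = α_i − c_i = 0, so c_i* = α_i.
NE contributions = (5, 3, 1, 5, 5); G = 19.
W^NE = (Σα)·G − ½Σα_i² = 19² − ½·85 = 318.5.
Planner sets c_i = Σα_j = 19 for every i, so G^SO = 5·19 = 95.
W^SO = (Σα)·G^SO − ½·5·(Σα)² = (5/2)·19² = 902.5.
Deadweight loss = W^SO − W^NE = 584.

584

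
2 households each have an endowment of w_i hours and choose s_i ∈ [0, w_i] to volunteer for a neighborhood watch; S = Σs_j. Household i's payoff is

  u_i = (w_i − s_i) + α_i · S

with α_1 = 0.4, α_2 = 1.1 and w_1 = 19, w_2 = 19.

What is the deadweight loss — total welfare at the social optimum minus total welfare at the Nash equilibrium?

∂u_i/∂s_i = α_i − 1, so household i contributes w_i if α_i > 1, else 0.
α_i > 1 for i ∈ {2}; NE contributions (0, 19), S = 19.
W^NE = Σw_i − S^NE + (Σα_i)·S^NE = 38 + 0.5·19 = 47.5.
Planner: ∂(Σu_j)/∂s_i = Σα_j − 1 = 0.5 > 0, so everyone contributes w_i; S^SO = 38, W^SO = 38 + 0.5·38 = 57.
Deadweight loss = 9.5.

9.5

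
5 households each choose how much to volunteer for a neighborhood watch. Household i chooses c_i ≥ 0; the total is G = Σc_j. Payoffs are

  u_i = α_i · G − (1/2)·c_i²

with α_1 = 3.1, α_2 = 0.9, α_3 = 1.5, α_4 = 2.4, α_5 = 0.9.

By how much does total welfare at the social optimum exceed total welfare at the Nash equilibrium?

125.78

Household i's FOC: ∂u_i/∂c_i = α_i − c_i = 0, so c_i* = α_i.
NE contributions = (3.1, 0.9, 1.5, 2.4, 0.9); G = 8.8.
W^NE = (Σα)·G − ½Σα_i² = 8.8² − ½·19.24 = 67.82.
Planner sets c_i = Σα_j = 8.8 for every i, so G^SO = 5·8.8 = 44.
W^SO = (Σα)·G^SO − ½·5·(Σα)² = (5/2)·8.8² = 193.6.
Deadweight loss = W^SO − W^NE = 125.78.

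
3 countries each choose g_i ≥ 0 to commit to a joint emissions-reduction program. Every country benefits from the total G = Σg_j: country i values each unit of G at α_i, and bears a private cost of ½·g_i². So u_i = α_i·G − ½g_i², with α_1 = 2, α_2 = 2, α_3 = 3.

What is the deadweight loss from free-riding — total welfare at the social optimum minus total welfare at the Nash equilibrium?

Country i's FOC: ∂u_i/∂g_i = α_i − g_i = 0, so g_i* = α_i.
NE contributions = (2, 2, 3); G = 7.
W^NE = (Σα)·G − ½Σα_i² = 7² − ½·17 = 40.5.
Planner sets g_i = Σα_j = 7 for every i, so G^SO = 3·7 = 21.
W^SO = (Σα)·G^SO − ½·3·(Σα)² = (3/2)·7² = 73.5.
Deadweight loss = W^SO − W^NE = 33.

33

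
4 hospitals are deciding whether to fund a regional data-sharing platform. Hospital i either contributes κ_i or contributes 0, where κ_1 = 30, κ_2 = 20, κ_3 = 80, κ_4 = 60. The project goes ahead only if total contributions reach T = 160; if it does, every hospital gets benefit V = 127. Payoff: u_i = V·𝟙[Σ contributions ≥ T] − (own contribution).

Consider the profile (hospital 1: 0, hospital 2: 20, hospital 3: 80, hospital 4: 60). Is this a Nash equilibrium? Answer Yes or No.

Yes

Total = 160 ≥ 160: provided.
Hospital 1 (pledges 0, payoff 127): pledging 30 → total 190, payoff 97. No gain.
Hospital 2 (pledges 20, payoff 107): dropping to 0 → total 140, payoff 0. No gain.
Hospital 3 (pledges 80, payoff 47): dropping to 0 → total 80, payoff 0. No gain.
Hospital 4 (pledges 60, payoff 67): dropping to 0 → total 100, payoff 0. No gain.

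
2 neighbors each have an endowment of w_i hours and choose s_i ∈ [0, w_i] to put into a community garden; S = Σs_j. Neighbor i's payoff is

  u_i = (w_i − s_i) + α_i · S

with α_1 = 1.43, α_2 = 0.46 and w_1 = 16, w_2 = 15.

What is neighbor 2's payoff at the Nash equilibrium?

22.36

∂u_i/∂s_i = α_i − 1, so neighbor i contributes w_i if α_i > 1, else 0.
α_i > 1 for i ∈ {1}; NE contributions (16, 0), S = 16.
u_2 = (15 − 0) + 0.46·16 = 22.36.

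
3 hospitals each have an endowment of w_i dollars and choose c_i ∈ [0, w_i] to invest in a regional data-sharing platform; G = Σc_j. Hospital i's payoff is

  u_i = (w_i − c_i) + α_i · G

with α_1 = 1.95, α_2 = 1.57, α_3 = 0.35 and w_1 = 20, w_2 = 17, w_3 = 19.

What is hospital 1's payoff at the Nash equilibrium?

72.15

∂u_i/∂c_i = α_i − 1, so hospital i contributes w_i if α_i > 1, else 0.
α_i > 1 for i ∈ {1, 2}; NE contributions (20, 17, 0), G = 37.
u_1 = (20 − 20) + 1.95·37 = 72.15.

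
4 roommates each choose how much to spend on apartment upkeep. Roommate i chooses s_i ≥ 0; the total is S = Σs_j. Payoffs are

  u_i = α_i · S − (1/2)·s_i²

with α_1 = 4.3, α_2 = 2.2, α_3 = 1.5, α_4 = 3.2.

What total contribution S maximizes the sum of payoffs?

Planner FOC: ∂(Σu_j)/∂s_i = (Σα_j) − s_i = 0, so s_i^SO = Σα_j = 11.2 for every i; S^SO = 44.8.

44.8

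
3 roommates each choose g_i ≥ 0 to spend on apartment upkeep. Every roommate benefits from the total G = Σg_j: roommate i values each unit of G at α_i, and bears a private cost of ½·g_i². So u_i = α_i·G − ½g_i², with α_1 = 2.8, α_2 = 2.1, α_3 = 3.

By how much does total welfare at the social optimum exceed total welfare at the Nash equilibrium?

41.83

Roommate i's FOC: ∂u_i/∂g_i = α_i − g_i = 0, so g_i* = α_i.
NE contributions = (2.8, 2.1, 3); G = 7.9.
W^NE = (Σα)·G − ½Σα_i² = 7.9² − ½·21.25 = 51.785.
Planner sets g_i = Σα_j = 7.9 for every i, so G^SO = 3·7.9 = 23.7.
W^SO = (Σα)·G^SO − ½·3·(Σα)² = (3/2)·7.9² = 93.615.
Deadweight loss = W^SO − W^NE = 41.83.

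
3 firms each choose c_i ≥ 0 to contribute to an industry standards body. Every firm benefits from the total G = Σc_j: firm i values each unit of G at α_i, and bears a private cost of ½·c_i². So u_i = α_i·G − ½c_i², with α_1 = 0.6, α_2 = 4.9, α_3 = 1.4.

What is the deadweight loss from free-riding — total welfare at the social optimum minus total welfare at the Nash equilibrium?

36.97

Firm i's FOC: ∂u_i/∂c_i = α_i − c_i = 0, so c_i* = α_i.
NE contributions = (0.6, 4.9, 1.4); G = 6.9.
W^NE = (Σα)·G − ½Σα_i² = 6.9² − ½·26.33 = 34.445.
Planner sets c_i = Σα_j = 6.9 for every i, so G^SO = 3·6.9 = 20.7.
W^SO = (Σα)·G^SO − ½·3·(Σα)² = (3/2)·6.9² = 71.415.
Deadweight loss = W^SO − W^NE = 36.97.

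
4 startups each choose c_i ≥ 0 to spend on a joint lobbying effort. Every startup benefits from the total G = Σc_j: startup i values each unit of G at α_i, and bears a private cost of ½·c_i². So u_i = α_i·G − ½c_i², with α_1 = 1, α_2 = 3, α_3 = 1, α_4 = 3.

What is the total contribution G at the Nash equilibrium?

8

Startup i's FOC: ∂u_i/∂c_i = α_i − c_i = 0, so c_i* = α_i.
NE contributions = (1, 3, 1, 3); G = 8.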